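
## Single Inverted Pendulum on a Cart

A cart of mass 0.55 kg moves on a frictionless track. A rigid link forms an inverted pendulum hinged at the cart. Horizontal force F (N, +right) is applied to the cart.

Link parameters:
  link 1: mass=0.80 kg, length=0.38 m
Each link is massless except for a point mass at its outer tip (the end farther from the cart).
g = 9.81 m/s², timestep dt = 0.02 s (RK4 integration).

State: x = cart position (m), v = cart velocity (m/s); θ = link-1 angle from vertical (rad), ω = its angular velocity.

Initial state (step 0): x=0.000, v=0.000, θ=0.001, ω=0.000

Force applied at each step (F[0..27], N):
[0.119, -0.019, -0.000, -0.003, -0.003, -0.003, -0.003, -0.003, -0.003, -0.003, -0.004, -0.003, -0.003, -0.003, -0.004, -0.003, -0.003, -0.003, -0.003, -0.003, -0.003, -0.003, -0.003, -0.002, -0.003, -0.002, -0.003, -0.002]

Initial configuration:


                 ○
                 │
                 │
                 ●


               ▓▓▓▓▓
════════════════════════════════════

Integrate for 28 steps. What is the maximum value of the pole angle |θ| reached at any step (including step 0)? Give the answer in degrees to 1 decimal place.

apply F[0]=+0.119 → step 1: x=0.000, v=0.004, θ=0.001, ω=-0.010
apply F[1]=-0.019 → step 2: x=0.000, v=0.003, θ=0.001, ω=-0.007
apply F[2]=-0.000 → step 3: x=0.000, v=0.003, θ=0.001, ω=-0.006
apply F[3]=-0.003 → step 4: x=0.000, v=0.003, θ=0.000, ω=-0.006
apply F[4]=-0.003 → step 5: x=0.000, v=0.002, θ=0.000, ω=-0.005
apply F[5]=-0.003 → step 6: x=0.000, v=0.002, θ=0.000, ω=-0.004
apply F[6]=-0.003 → step 7: x=0.000, v=0.002, θ=0.000, ω=-0.003
apply F[7]=-0.003 → step 8: x=0.000, v=0.002, θ=0.000, ω=-0.003
apply F[8]=-0.003 → step 9: x=0.000, v=0.002, θ=0.000, ω=-0.003
apply F[9]=-0.003 → step 10: x=0.000, v=0.002, θ=0.000, ω=-0.002
apply F[10]=-0.004 → step 11: x=0.001, v=0.002, θ=-0.000, ω=-0.002
apply F[11]=-0.003 → step 12: x=0.001, v=0.001, θ=-0.000, ω=-0.001
apply F[12]=-0.003 → step 13: x=0.001, v=0.001, θ=-0.000, ω=-0.001
apply F[13]=-0.003 → step 14: x=0.001, v=0.001, θ=-0.000, ω=-0.001
apply F[14]=-0.004 → step 15: x=0.001, v=0.001, θ=-0.000, ω=-0.001
apply F[15]=-0.003 → step 16: x=0.001, v=0.001, θ=-0.000, ω=-0.001
apply F[16]=-0.003 → step 17: x=0.001, v=0.001, θ=-0.000, ω=-0.001
apply F[17]=-0.003 → step 18: x=0.001, v=0.001, θ=-0.000, ω=-0.000
apply F[18]=-0.003 → step 19: x=0.001, v=0.001, θ=-0.000, ω=-0.000
apply F[19]=-0.003 → step 20: x=0.001, v=0.001, θ=-0.000, ω=-0.000
apply F[20]=-0.003 → step 21: x=0.001, v=0.001, θ=-0.000, ω=-0.000
apply F[21]=-0.003 → step 22: x=0.001, v=0.001, θ=-0.000, ω=-0.000
apply F[22]=-0.003 → step 23: x=0.001, v=0.001, θ=-0.000, ω=-0.000
apply F[23]=-0.002 → step 24: x=0.001, v=0.001, θ=-0.000, ω=-0.000
apply F[24]=-0.003 → step 25: x=0.001, v=0.000, θ=-0.000, ω=0.000
apply F[25]=-0.002 → step 26: x=0.001, v=0.000, θ=-0.000, ω=0.000
apply F[26]=-0.003 → step 27: x=0.001, v=0.000, θ=-0.000, ω=0.000
apply F[27]=-0.002 → step 28: x=0.001, v=0.000, θ=-0.000, ω=0.000
Max |angle| over trajectory = 0.001 rad = 0.1°.

Answer: 0.1°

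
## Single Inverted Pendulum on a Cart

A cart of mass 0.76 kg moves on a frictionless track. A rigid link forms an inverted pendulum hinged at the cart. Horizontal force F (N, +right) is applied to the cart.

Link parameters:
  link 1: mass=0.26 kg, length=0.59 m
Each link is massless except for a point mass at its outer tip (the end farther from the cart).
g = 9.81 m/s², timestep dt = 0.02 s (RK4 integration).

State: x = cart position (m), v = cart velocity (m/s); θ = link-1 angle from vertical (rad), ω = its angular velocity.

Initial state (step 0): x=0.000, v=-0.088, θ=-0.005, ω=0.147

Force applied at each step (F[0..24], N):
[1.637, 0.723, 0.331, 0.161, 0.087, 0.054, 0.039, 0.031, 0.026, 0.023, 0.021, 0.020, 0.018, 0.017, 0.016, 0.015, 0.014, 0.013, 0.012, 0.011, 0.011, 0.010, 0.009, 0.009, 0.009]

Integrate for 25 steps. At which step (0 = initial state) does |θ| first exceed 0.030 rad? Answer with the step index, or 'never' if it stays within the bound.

Answer: never

Derivation:
apply F[0]=+1.637 → step 1: x=-0.001, v=-0.045, θ=-0.003, ω=0.072
apply F[1]=+0.723 → step 2: x=-0.002, v=-0.025, θ=-0.002, ω=0.039
apply F[2]=+0.331 → step 3: x=-0.002, v=-0.017, θ=-0.001, ω=0.024
apply F[3]=+0.161 → step 4: x=-0.003, v=-0.012, θ=-0.001, ω=0.016
apply F[4]=+0.087 → step 5: x=-0.003, v=-0.010, θ=-0.000, ω=0.012
apply F[5]=+0.054 → step 6: x=-0.003, v=-0.009, θ=-0.000, ω=0.009
apply F[6]=+0.039 → step 7: x=-0.003, v=-0.008, θ=-0.000, ω=0.008
apply F[7]=+0.031 → step 8: x=-0.003, v=-0.007, θ=0.000, ω=0.006
apply F[8]=+0.026 → step 9: x=-0.004, v=-0.006, θ=0.000, ω=0.005
apply F[9]=+0.023 → step 10: x=-0.004, v=-0.006, θ=0.000, ω=0.004
apply F[10]=+0.021 → step 11: x=-0.004, v=-0.005, θ=0.000, ω=0.004
apply F[11]=+0.020 → step 12: x=-0.004, v=-0.005, θ=0.000, ω=0.003
apply F[12]=+0.018 → step 13: x=-0.004, v=-0.004, θ=0.001, ω=0.002
apply F[13]=+0.017 → step 14: x=-0.004, v=-0.004, θ=0.001, ω=0.002
apply F[14]=+0.016 → step 15: x=-0.004, v=-0.003, θ=0.001, ω=0.001
apply F[15]=+0.015 → step 16: x=-0.004, v=-0.003, θ=0.001, ω=0.001
apply F[16]=+0.014 → step 17: x=-0.004, v=-0.003, θ=0.001, ω=0.001
apply F[17]=+0.013 → step 18: x=-0.004, v=-0.002, θ=0.001, ω=0.000
apply F[18]=+0.012 → step 19: x=-0.004, v=-0.002, θ=0.001, ω=0.000
apply F[19]=+0.011 → step 20: x=-0.004, v=-0.002, θ=0.001, ω=0.000
apply F[20]=+0.011 → step 21: x=-0.004, v=-0.002, θ=0.001, ω=-0.000
apply F[21]=+0.010 → step 22: x=-0.004, v=-0.001, θ=0.001, ω=-0.000
apply F[22]=+0.009 → step 23: x=-0.004, v=-0.001, θ=0.001, ω=-0.000
apply F[23]=+0.009 → step 24: x=-0.004, v=-0.001, θ=0.001, ω=-0.000
apply F[24]=+0.009 → step 25: x=-0.005, v=-0.001, θ=0.001, ω=-0.001
max |θ| = 0.005 ≤ 0.030 over all 26 states.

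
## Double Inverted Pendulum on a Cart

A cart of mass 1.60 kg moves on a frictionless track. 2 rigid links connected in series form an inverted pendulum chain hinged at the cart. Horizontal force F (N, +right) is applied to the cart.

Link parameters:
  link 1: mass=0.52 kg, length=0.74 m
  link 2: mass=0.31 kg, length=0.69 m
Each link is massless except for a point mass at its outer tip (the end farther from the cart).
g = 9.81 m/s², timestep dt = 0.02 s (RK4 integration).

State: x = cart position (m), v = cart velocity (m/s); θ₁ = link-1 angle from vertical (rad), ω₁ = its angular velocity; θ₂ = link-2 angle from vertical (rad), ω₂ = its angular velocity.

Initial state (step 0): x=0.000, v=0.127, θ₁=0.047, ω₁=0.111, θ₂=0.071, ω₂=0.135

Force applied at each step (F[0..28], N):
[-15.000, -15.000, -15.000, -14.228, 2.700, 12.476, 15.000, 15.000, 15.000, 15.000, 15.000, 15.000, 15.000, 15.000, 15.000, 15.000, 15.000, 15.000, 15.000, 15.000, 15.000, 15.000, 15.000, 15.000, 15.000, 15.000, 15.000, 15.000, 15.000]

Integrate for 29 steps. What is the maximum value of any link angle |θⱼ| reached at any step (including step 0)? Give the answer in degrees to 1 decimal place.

Answer: 12.4°

Derivation:
apply F[0]=-15.000 → step 1: x=0.001, v=-0.065, θ₁=0.052, ω₁=0.380, θ₂=0.074, ω₂=0.145
apply F[1]=-15.000 → step 2: x=-0.003, v=-0.258, θ₁=0.062, ω₁=0.652, θ₂=0.077, ω₂=0.153
apply F[2]=-15.000 → step 3: x=-0.010, v=-0.452, θ₁=0.078, ω₁=0.931, θ₂=0.080, ω₂=0.156
apply F[3]=-14.228 → step 4: x=-0.021, v=-0.637, θ₁=0.099, ω₁=1.204, θ₂=0.083, ω₂=0.154
apply F[4]=+2.700 → step 5: x=-0.033, v=-0.613, θ₁=0.123, ω₁=1.206, θ₂=0.086, ω₂=0.143
apply F[5]=+12.476 → step 6: x=-0.044, v=-0.471, θ₁=0.146, ω₁=1.058, θ₂=0.089, ω₂=0.121
apply F[6]=+15.000 → step 7: x=-0.052, v=-0.300, θ₁=0.165, ω₁=0.882, θ₂=0.091, ω₂=0.090
apply F[7]=+15.000 → step 8: x=-0.056, v=-0.132, θ₁=0.181, ω₁=0.718, θ₂=0.092, ω₂=0.050
apply F[8]=+15.000 → step 9: x=-0.057, v=0.035, θ₁=0.194, ω₁=0.563, θ₂=0.093, ω₂=0.002
apply F[9]=+15.000 → step 10: x=-0.055, v=0.200, θ₁=0.204, ω₁=0.416, θ₂=0.092, ω₂=-0.052
apply F[10]=+15.000 → step 11: x=-0.049, v=0.364, θ₁=0.211, ω₁=0.275, θ₂=0.091, ω₂=-0.112
apply F[11]=+15.000 → step 12: x=-0.040, v=0.526, θ₁=0.215, ω₁=0.138, θ₂=0.088, ω₂=-0.176
apply F[12]=+15.000 → step 13: x=-0.028, v=0.689, θ₁=0.216, ω₁=0.003, θ₂=0.084, ω₂=-0.243
apply F[13]=+15.000 → step 14: x=-0.012, v=0.852, θ₁=0.215, ω₁=-0.131, θ₂=0.078, ω₂=-0.313
apply F[14]=+15.000 → step 15: x=0.006, v=1.015, θ₁=0.211, ω₁=-0.265, θ₂=0.071, ω₂=-0.384
apply F[15]=+15.000 → step 16: x=0.028, v=1.179, θ₁=0.205, ω₁=-0.403, θ₂=0.063, ω₂=-0.456
apply F[16]=+15.000 → step 17: x=0.053, v=1.344, θ₁=0.195, ω₁=-0.544, θ₂=0.053, ω₂=-0.528
apply F[17]=+15.000 → step 18: x=0.082, v=1.510, θ₁=0.183, ω₁=-0.692, θ₂=0.041, ω₂=-0.598
apply F[18]=+15.000 → step 19: x=0.114, v=1.679, θ₁=0.167, ω₁=-0.847, θ₂=0.029, ω₂=-0.665
apply F[19]=+15.000 → step 20: x=0.149, v=1.850, θ₁=0.149, ω₁=-1.011, θ₂=0.015, ω₂=-0.729
apply F[20]=+15.000 → step 21: x=0.188, v=2.023, θ₁=0.127, ω₁=-1.187, θ₂=-0.000, ω₂=-0.788
apply F[21]=+15.000 → step 22: x=0.230, v=2.200, θ₁=0.101, ω₁=-1.376, θ₂=-0.017, ω₂=-0.841
apply F[22]=+15.000 → step 23: x=0.276, v=2.379, θ₁=0.072, ω₁=-1.580, θ₂=-0.034, ω₂=-0.886
apply F[23]=+15.000 → step 24: x=0.325, v=2.562, θ₁=0.038, ω₁=-1.801, θ₂=-0.052, ω₂=-0.921
apply F[24]=+15.000 → step 25: x=0.378, v=2.748, θ₁=-0.000, ω₁=-2.038, θ₂=-0.071, ω₂=-0.948
apply F[25]=+15.000 → step 26: x=0.435, v=2.937, θ₁=-0.044, ω₁=-2.294, θ₂=-0.090, ω₂=-0.964
apply F[26]=+15.000 → step 27: x=0.496, v=3.128, θ₁=-0.092, ω₁=-2.567, θ₂=-0.109, ω₂=-0.970
apply F[27]=+15.000 → step 28: x=0.560, v=3.319, θ₁=-0.147, ω₁=-2.854, θ₂=-0.129, ω₂=-0.971
apply F[28]=+15.000 → step 29: x=0.629, v=3.508, θ₁=-0.207, ω₁=-3.153, θ₂=-0.148, ω₂=-0.969
Max |angle| over trajectory = 0.216 rad = 12.4°.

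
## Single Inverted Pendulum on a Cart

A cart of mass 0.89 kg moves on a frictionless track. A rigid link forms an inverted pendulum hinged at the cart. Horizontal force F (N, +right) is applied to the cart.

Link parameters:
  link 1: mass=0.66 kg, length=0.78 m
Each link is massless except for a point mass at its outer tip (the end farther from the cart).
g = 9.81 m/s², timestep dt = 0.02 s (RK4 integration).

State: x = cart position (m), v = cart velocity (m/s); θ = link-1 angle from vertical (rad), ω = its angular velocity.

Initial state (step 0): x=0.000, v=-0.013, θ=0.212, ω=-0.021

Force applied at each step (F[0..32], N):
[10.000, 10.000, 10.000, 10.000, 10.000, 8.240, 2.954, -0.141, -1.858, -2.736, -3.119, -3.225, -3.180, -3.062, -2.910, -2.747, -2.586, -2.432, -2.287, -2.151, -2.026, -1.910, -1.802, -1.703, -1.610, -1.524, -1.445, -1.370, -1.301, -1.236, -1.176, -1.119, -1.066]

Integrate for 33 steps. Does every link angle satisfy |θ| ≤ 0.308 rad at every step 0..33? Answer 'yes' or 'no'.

apply F[0]=+10.000 → step 1: x=0.002, v=0.176, θ=0.210, ω=-0.205
apply F[1]=+10.000 → step 2: x=0.007, v=0.365, θ=0.204, ω=-0.391
apply F[2]=+10.000 → step 3: x=0.016, v=0.557, θ=0.194, ω=-0.582
apply F[3]=+10.000 → step 4: x=0.029, v=0.751, θ=0.180, ω=-0.780
apply F[4]=+10.000 → step 5: x=0.046, v=0.948, θ=0.163, ω=-0.986
apply F[5]=+8.240 → step 6: x=0.067, v=1.111, θ=0.141, ω=-1.154
apply F[6]=+2.954 → step 7: x=0.090, v=1.160, θ=0.118, ω=-1.184
apply F[7]=-0.141 → step 8: x=0.113, v=1.143, θ=0.095, ω=-1.136
apply F[8]=-1.858 → step 9: x=0.135, v=1.091, θ=0.073, ω=-1.048
apply F[9]=-2.736 → step 10: x=0.156, v=1.021, θ=0.053, ω=-0.943
apply F[10]=-3.119 → step 11: x=0.176, v=0.945, θ=0.035, ω=-0.834
apply F[11]=-3.225 → step 12: x=0.194, v=0.869, θ=0.020, ω=-0.729
apply F[12]=-3.180 → step 13: x=0.211, v=0.796, θ=0.006, ω=-0.632
apply F[13]=-3.062 → step 14: x=0.226, v=0.727, θ=-0.006, ω=-0.544
apply F[14]=-2.910 → step 15: x=0.240, v=0.663, θ=-0.016, ω=-0.465
apply F[15]=-2.747 → step 16: x=0.252, v=0.604, θ=-0.024, ω=-0.394
apply F[16]=-2.586 → step 17: x=0.264, v=0.550, θ=-0.031, ω=-0.332
apply F[17]=-2.432 → step 18: x=0.274, v=0.501, θ=-0.038, ω=-0.277
apply F[18]=-2.287 → step 19: x=0.284, v=0.455, θ=-0.043, ω=-0.229
apply F[19]=-2.151 → step 20: x=0.293, v=0.413, θ=-0.047, ω=-0.187
apply F[20]=-2.026 → step 21: x=0.301, v=0.375, θ=-0.050, ω=-0.150
apply F[21]=-1.910 → step 22: x=0.308, v=0.339, θ=-0.053, ω=-0.118
apply F[22]=-1.802 → step 23: x=0.314, v=0.307, θ=-0.055, ω=-0.089
apply F[23]=-1.703 → step 24: x=0.320, v=0.277, θ=-0.056, ω=-0.065
apply F[24]=-1.610 → step 25: x=0.325, v=0.249, θ=-0.058, ω=-0.044
apply F[25]=-1.524 → step 26: x=0.330, v=0.223, θ=-0.058, ω=-0.025
apply F[26]=-1.445 → step 27: x=0.334, v=0.199, θ=-0.059, ω=-0.009
apply F[27]=-1.370 → step 28: x=0.338, v=0.177, θ=-0.059, ω=0.005
apply F[28]=-1.301 → step 29: x=0.341, v=0.156, θ=-0.058, ω=0.016
apply F[29]=-1.236 → step 30: x=0.344, v=0.137, θ=-0.058, ω=0.026
apply F[30]=-1.176 → step 31: x=0.347, v=0.119, θ=-0.057, ω=0.035
apply F[31]=-1.119 → step 32: x=0.349, v=0.102, θ=-0.057, ω=0.042
apply F[32]=-1.066 → step 33: x=0.351, v=0.086, θ=-0.056, ω=0.048
Max |angle| over trajectory = 0.212 rad; bound = 0.308 → within bound.

Answer: yes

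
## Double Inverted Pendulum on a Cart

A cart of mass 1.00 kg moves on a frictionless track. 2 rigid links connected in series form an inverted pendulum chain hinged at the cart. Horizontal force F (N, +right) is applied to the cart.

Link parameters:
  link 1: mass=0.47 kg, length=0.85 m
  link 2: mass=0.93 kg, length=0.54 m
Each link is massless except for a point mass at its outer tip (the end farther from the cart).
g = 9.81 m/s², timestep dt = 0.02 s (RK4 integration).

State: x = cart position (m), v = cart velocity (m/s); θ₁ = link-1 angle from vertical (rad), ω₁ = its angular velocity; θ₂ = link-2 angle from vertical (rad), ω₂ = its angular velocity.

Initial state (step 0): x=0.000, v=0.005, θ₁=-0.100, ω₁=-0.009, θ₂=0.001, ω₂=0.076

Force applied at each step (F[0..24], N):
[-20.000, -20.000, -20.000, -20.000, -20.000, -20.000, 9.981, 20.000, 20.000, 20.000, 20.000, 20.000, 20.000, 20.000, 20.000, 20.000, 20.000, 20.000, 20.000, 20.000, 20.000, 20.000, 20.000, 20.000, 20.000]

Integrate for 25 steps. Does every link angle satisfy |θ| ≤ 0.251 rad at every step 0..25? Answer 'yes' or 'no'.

apply F[0]=-20.000 → step 1: x=-0.004, v=-0.364, θ₁=-0.097, ω₁=0.347, θ₂=0.004, ω₂=0.202
apply F[1]=-20.000 → step 2: x=-0.015, v=-0.735, θ₁=-0.086, ω₁=0.711, θ₂=0.009, ω₂=0.321
apply F[2]=-20.000 → step 3: x=-0.033, v=-1.113, θ₁=-0.068, ω₁=1.093, θ₂=0.017, ω₂=0.424
apply F[3]=-20.000 → step 4: x=-0.059, v=-1.498, θ₁=-0.042, ω₁=1.500, θ₂=0.026, ω₂=0.502
apply F[4]=-20.000 → step 5: x=-0.093, v=-1.893, θ₁=-0.008, ω₁=1.938, θ₂=0.036, ω₂=0.550
apply F[5]=-20.000 → step 6: x=-0.135, v=-2.294, θ₁=0.036, ω₁=2.406, θ₂=0.048, ω₂=0.568
apply F[6]=+9.981 → step 7: x=-0.179, v=-2.104, θ₁=0.082, ω₁=2.198, θ₂=0.059, ω₂=0.565
apply F[7]=+20.000 → step 8: x=-0.217, v=-1.728, θ₁=0.121, ω₁=1.795, θ₂=0.070, ω₂=0.530
apply F[8]=+20.000 → step 9: x=-0.248, v=-1.366, θ₁=0.154, ω₁=1.434, θ₂=0.080, ω₂=0.462
apply F[9]=+20.000 → step 10: x=-0.272, v=-1.017, θ₁=0.179, ω₁=1.109, θ₂=0.088, ω₂=0.362
apply F[10]=+20.000 → step 11: x=-0.289, v=-0.679, θ₁=0.198, ω₁=0.815, θ₂=0.094, ω₂=0.235
apply F[11]=+20.000 → step 12: x=-0.299, v=-0.349, θ₁=0.212, ω₁=0.544, θ₂=0.098, ω₂=0.087
apply F[12]=+20.000 → step 13: x=-0.303, v=-0.025, θ₁=0.220, ω₁=0.290, θ₂=0.098, ω₂=-0.076
apply F[13]=+20.000 → step 14: x=-0.300, v=0.297, θ₁=0.223, ω₁=0.045, θ₂=0.094, ω₂=-0.252
apply F[14]=+20.000 → step 15: x=-0.291, v=0.619, θ₁=0.222, ω₁=-0.197, θ₂=0.088, ω₂=-0.435
apply F[15]=+20.000 → step 16: x=-0.275, v=0.943, θ₁=0.216, ω₁=-0.441, θ₂=0.077, ω₂=-0.622
apply F[16]=+20.000 → step 17: x=-0.253, v=1.272, θ₁=0.204, ω₁=-0.694, θ₂=0.063, ω₂=-0.809
apply F[17]=+20.000 → step 18: x=-0.224, v=1.609, θ₁=0.188, ω₁=-0.963, θ₂=0.045, ω₂=-0.990
apply F[18]=+20.000 → step 19: x=-0.189, v=1.956, θ₁=0.165, ω₁=-1.254, θ₂=0.023, ω₂=-1.160
apply F[19]=+20.000 → step 20: x=-0.146, v=2.314, θ₁=0.137, ω₁=-1.575, θ₂=-0.002, ω₂=-1.312
apply F[20]=+20.000 → step 21: x=-0.096, v=2.686, θ₁=0.102, ω₁=-1.931, θ₂=-0.029, ω₂=-1.437
apply F[21]=+20.000 → step 22: x=-0.039, v=3.071, θ₁=0.060, ω₁=-2.328, θ₂=-0.059, ω₂=-1.527
apply F[22]=+20.000 → step 23: x=0.027, v=3.467, θ₁=0.009, ω₁=-2.767, θ₂=-0.090, ω₂=-1.576
apply F[23]=+20.000 → step 24: x=0.100, v=3.867, θ₁=-0.051, ω₁=-3.240, θ₂=-0.122, ω₂=-1.584
apply F[24]=+20.000 → step 25: x=0.181, v=4.259, θ₁=-0.121, ω₁=-3.727, θ₂=-0.153, ω₂=-1.568
Max |angle| over trajectory = 0.223 rad; bound = 0.251 → within bound.

Answer: yes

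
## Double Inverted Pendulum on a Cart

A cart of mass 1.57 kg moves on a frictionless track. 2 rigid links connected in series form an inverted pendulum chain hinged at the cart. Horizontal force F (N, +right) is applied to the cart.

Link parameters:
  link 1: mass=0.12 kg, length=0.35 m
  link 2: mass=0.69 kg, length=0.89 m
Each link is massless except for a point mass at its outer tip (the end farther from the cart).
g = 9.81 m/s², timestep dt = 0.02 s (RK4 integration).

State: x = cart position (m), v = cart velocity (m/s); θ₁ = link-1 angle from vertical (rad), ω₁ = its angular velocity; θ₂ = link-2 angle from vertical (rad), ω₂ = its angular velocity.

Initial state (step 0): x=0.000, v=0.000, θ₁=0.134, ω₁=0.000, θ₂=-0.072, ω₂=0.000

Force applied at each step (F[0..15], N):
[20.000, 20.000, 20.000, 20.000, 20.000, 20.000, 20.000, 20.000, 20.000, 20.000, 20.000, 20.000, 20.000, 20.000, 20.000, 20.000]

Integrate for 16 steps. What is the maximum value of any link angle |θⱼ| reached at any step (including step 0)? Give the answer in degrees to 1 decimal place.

apply F[0]=+20.000 → step 1: x=0.002, v=0.242, θ₁=0.134, ω₁=-0.009, θ₂=-0.075, ω₂=-0.284
apply F[1]=+20.000 → step 2: x=0.010, v=0.485, θ₁=0.134, ω₁=-0.019, θ₂=-0.083, ω₂=-0.569
apply F[2]=+20.000 → step 3: x=0.022, v=0.728, θ₁=0.133, ω₁=-0.031, θ₂=-0.098, ω₂=-0.856
apply F[3]=+20.000 → step 4: x=0.039, v=0.972, θ₁=0.132, ω₁=-0.052, θ₂=-0.118, ω₂=-1.144
apply F[4]=+20.000 → step 5: x=0.061, v=1.217, θ₁=0.131, ω₁=-0.091, θ₂=-0.143, ω₂=-1.431
apply F[5]=+20.000 → step 6: x=0.087, v=1.463, θ₁=0.128, ω₁=-0.165, θ₂=-0.175, ω₂=-1.711
apply F[6]=+20.000 → step 7: x=0.119, v=1.710, θ₁=0.124, ω₁=-0.292, θ₂=-0.212, ω₂=-1.979
apply F[7]=+20.000 → step 8: x=0.156, v=1.959, θ₁=0.116, ω₁=-0.490, θ₂=-0.254, ω₂=-2.228
apply F[8]=+20.000 → step 9: x=0.198, v=2.209, θ₁=0.104, ω₁=-0.778, θ₂=-0.301, ω₂=-2.452
apply F[9]=+20.000 → step 10: x=0.244, v=2.461, θ₁=0.084, ω₁=-1.174, θ₂=-0.352, ω₂=-2.646
apply F[10]=+20.000 → step 11: x=0.296, v=2.714, θ₁=0.056, ω₁=-1.694, θ₂=-0.406, ω₂=-2.800
apply F[11]=+20.000 → step 12: x=0.353, v=2.968, θ₁=0.016, ω₁=-2.357, θ₂=-0.463, ω₂=-2.905
apply F[12]=+20.000 → step 13: x=0.415, v=3.223, θ₁=-0.039, ω₁=-3.190, θ₂=-0.522, ω₂=-2.944
apply F[13]=+20.000 → step 14: x=0.482, v=3.477, θ₁=-0.113, ω₁=-4.231, θ₂=-0.581, ω₂=-2.889
apply F[14]=+20.000 → step 15: x=0.554, v=3.727, θ₁=-0.210, ω₁=-5.543, θ₂=-0.637, ω₂=-2.699
apply F[15]=+20.000 → step 16: x=0.631, v=3.962, θ₁=-0.337, ω₁=-7.226, θ₂=-0.687, ω₂=-2.311
Max |angle| over trajectory = 0.687 rad = 39.4°.

Answer: 39.4°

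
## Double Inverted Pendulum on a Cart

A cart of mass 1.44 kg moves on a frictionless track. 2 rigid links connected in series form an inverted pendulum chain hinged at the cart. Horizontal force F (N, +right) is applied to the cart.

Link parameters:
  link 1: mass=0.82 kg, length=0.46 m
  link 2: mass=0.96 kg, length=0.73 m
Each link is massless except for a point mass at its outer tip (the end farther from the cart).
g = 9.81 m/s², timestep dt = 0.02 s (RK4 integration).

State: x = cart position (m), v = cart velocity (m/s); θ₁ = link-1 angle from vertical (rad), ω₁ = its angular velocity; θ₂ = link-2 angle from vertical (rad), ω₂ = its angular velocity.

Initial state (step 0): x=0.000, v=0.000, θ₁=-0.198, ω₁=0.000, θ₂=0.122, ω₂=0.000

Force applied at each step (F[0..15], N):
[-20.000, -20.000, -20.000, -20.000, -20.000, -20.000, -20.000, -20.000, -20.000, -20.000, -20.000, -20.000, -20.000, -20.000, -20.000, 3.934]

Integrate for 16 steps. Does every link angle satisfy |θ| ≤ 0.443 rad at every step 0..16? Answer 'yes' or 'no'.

apply F[0]=-20.000 → step 1: x=-0.002, v=-0.226, θ₁=-0.196, ω₁=0.238, θ₂=0.124, ω₂=0.198
apply F[1]=-20.000 → step 2: x=-0.009, v=-0.455, θ₁=-0.188, ω₁=0.485, θ₂=0.130, ω₂=0.394
apply F[2]=-20.000 → step 3: x=-0.020, v=-0.686, θ₁=-0.176, ω₁=0.748, θ₂=0.140, ω₂=0.585
apply F[3]=-20.000 → step 4: x=-0.037, v=-0.923, θ₁=-0.158, ω₁=1.037, θ₂=0.153, ω₂=0.769
apply F[4]=-20.000 → step 5: x=-0.057, v=-1.166, θ₁=-0.134, ω₁=1.361, θ₂=0.170, ω₂=0.941
apply F[5]=-20.000 → step 6: x=-0.083, v=-1.417, θ₁=-0.104, ω₁=1.731, θ₂=0.191, ω₂=1.096
apply F[6]=-20.000 → step 7: x=-0.114, v=-1.679, θ₁=-0.065, ω₁=2.158, θ₂=0.214, ω₂=1.229
apply F[7]=-20.000 → step 8: x=-0.150, v=-1.950, θ₁=-0.017, ω₁=2.651, θ₂=0.240, ω₂=1.332
apply F[8]=-20.000 → step 9: x=-0.192, v=-2.228, θ₁=0.042, ω₁=3.214, θ₂=0.267, ω₂=1.399
apply F[9]=-20.000 → step 10: x=-0.240, v=-2.510, θ₁=0.112, ω₁=3.841, θ₂=0.295, ω₂=1.425
apply F[10]=-20.000 → step 11: x=-0.293, v=-2.782, θ₁=0.196, ω₁=4.506, θ₂=0.324, ω₂=1.415
apply F[11]=-20.000 → step 12: x=-0.351, v=-3.030, θ₁=0.292, ω₁=5.157, θ₂=0.352, ω₂=1.389
apply F[12]=-20.000 → step 13: x=-0.413, v=-3.235, θ₁=0.401, ω₁=5.728, θ₂=0.380, ω₂=1.380
apply F[13]=-20.000 → step 14: x=-0.480, v=-3.385, θ₁=0.521, ω₁=6.168, θ₂=0.408, ω₂=1.427
apply F[14]=-20.000 → step 15: x=-0.549, v=-3.481, θ₁=0.647, ω₁=6.465, θ₂=0.437, ω₂=1.555
apply F[15]=+3.934 → step 16: x=-0.617, v=-3.319, θ₁=0.776, ω₁=6.381, θ₂=0.469, ω₂=1.656
Max |angle| over trajectory = 0.776 rad; bound = 0.443 → exceeded.

Answer: no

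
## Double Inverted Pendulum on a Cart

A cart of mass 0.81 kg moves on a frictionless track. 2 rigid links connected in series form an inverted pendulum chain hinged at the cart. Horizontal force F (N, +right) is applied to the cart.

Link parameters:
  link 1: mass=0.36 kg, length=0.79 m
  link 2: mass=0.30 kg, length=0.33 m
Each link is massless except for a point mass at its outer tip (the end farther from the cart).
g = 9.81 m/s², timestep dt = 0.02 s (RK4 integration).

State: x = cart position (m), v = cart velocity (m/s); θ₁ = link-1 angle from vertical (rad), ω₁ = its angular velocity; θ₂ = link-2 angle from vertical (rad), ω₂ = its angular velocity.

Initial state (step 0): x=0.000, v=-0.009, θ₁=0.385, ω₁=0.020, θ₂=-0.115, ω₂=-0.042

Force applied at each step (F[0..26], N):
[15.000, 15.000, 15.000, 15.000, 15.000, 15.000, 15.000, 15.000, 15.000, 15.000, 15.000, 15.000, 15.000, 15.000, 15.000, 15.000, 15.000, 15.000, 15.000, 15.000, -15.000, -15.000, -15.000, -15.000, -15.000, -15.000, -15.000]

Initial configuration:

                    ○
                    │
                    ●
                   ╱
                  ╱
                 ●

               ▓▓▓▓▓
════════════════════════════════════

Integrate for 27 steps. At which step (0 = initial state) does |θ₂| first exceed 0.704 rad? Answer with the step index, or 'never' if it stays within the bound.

apply F[0]=+15.000 → step 1: x=0.003, v=0.286, θ₁=0.384, ω₁=-0.125, θ₂=-0.122, ω₂=-0.697
apply F[1]=+15.000 → step 2: x=0.011, v=0.584, θ₁=0.380, ω₁=-0.274, θ₂=-0.143, ω₂=-1.355
apply F[2]=+15.000 → step 3: x=0.026, v=0.884, θ₁=0.373, ω₁=-0.435, θ₂=-0.177, ω₂=-2.015
apply F[3]=+15.000 → step 4: x=0.047, v=1.190, θ₁=0.362, ω₁=-0.612, θ₂=-0.224, ω₂=-2.676
apply F[4]=+15.000 → step 5: x=0.074, v=1.501, θ₁=0.348, ω₁=-0.813, θ₂=-0.284, ω₂=-3.330
apply F[5]=+15.000 → step 6: x=0.107, v=1.821, θ₁=0.330, ω₁=-1.047, θ₂=-0.357, ω₂=-3.967
apply F[6]=+15.000 → step 7: x=0.147, v=2.149, θ₁=0.306, ω₁=-1.322, θ₂=-0.442, ω₂=-4.572
apply F[7]=+15.000 → step 8: x=0.193, v=2.486, θ₁=0.277, ω₁=-1.648, θ₂=-0.539, ω₂=-5.125
apply F[8]=+15.000 → step 9: x=0.246, v=2.833, θ₁=0.240, ω₁=-2.031, θ₂=-0.647, ω₂=-5.601
apply F[9]=+15.000 → step 10: x=0.306, v=3.188, θ₁=0.195, ω₁=-2.476, θ₂=-0.762, ω₂=-5.970
apply F[10]=+15.000 → step 11: x=0.374, v=3.552, θ₁=0.140, ω₁=-2.983, θ₂=-0.884, ω₂=-6.192
apply F[11]=+15.000 → step 12: x=0.448, v=3.921, θ₁=0.075, ω₁=-3.547, θ₂=-1.009, ω₂=-6.220
apply F[12]=+15.000 → step 13: x=0.531, v=4.293, θ₁=-0.002, ω₁=-4.154, θ₂=-1.131, ω₂=-5.997
apply F[13]=+15.000 → step 14: x=0.620, v=4.659, θ₁=-0.091, ω₁=-4.784, θ₂=-1.247, ω₂=-5.465
apply F[14]=+15.000 → step 15: x=0.717, v=5.009, θ₁=-0.193, ω₁=-5.414, θ₂=-1.348, ω₂=-4.575
apply F[15]=+15.000 → step 16: x=0.820, v=5.328, θ₁=-0.308, ω₁=-6.023, θ₂=-1.427, ω₂=-3.302
apply F[16]=+15.000 → step 17: x=0.930, v=5.599, θ₁=-0.434, ω₁=-6.601, θ₂=-1.477, ω₂=-1.655
apply F[17]=+15.000 → step 18: x=1.044, v=5.801, θ₁=-0.571, ω₁=-7.155, θ₂=-1.491, ω₂=0.319
apply F[18]=+15.000 → step 19: x=1.161, v=5.907, θ₁=-0.720, ω₁=-7.700, θ₂=-1.463, ω₂=2.527
apply F[19]=+15.000 → step 20: x=1.279, v=5.879, θ₁=-0.879, ω₁=-8.222, θ₂=-1.390, ω₂=4.743
apply F[20]=-15.000 → step 21: x=1.390, v=5.220, θ₁=-1.043, ω₁=-8.141, θ₂=-1.285, ω₂=5.624
apply F[21]=-15.000 → step 22: x=1.488, v=4.535, θ₁=-1.205, ω₁=-8.051, θ₂=-1.169, ω₂=5.872
apply F[22]=-15.000 → step 23: x=1.572, v=3.858, θ₁=-1.365, ω₁=-7.957, θ₂=-1.055, ω₂=5.501
apply F[23]=-15.000 → step 24: x=1.642, v=3.210, θ₁=-1.524, ω₁=-7.919, θ₂=-0.952, ω₂=4.689
apply F[24]=-15.000 → step 25: x=1.700, v=2.585, θ₁=-1.682, ω₁=-7.990, θ₂=-0.869, ω₂=3.581
apply F[25]=-15.000 → step 26: x=1.746, v=1.965, θ₁=-1.844, ω₁=-8.200, θ₂=-0.811, ω₂=2.198
apply F[26]=-15.000 → step 27: x=1.779, v=1.330, θ₁=-2.011, ω₁=-8.567, θ₂=-0.783, ω₂=0.453
|θ₂| = 0.762 > 0.704 first at step 10.

Answer: 10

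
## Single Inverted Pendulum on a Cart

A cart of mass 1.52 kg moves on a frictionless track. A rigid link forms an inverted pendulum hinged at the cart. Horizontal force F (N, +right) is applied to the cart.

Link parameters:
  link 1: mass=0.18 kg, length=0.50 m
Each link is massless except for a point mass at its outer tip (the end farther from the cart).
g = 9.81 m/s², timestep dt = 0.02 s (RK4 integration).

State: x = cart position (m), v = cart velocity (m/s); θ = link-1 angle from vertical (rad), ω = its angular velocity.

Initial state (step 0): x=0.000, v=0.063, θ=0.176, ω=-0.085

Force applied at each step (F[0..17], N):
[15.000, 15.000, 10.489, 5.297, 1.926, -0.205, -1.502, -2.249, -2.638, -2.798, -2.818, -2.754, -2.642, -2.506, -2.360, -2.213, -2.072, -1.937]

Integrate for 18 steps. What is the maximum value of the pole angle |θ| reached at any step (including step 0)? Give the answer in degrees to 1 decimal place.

Answer: 10.1°

Derivation:
apply F[0]=+15.000 → step 1: x=0.003, v=0.256, θ=0.171, ω=-0.397
apply F[1]=+15.000 → step 2: x=0.010, v=0.449, θ=0.160, ω=-0.712
apply F[2]=+10.489 → step 3: x=0.021, v=0.583, θ=0.144, ω=-0.918
apply F[3]=+5.297 → step 4: x=0.033, v=0.650, θ=0.125, ω=-0.998
apply F[4]=+1.926 → step 5: x=0.046, v=0.672, θ=0.105, ω=-0.998
apply F[5]=-0.205 → step 6: x=0.059, v=0.668, θ=0.085, ω=-0.952
apply F[6]=-1.502 → step 7: x=0.073, v=0.646, θ=0.067, ω=-0.879
apply F[7]=-2.249 → step 8: x=0.085, v=0.615, θ=0.050, ω=-0.794
apply F[8]=-2.638 → step 9: x=0.097, v=0.580, θ=0.035, ω=-0.706
apply F[9]=-2.798 → step 10: x=0.108, v=0.542, θ=0.022, ω=-0.620
apply F[10]=-2.818 → step 11: x=0.119, v=0.505, θ=0.010, ω=-0.539
apply F[11]=-2.754 → step 12: x=0.129, v=0.468, θ=0.000, ω=-0.465
apply F[12]=-2.642 → step 13: x=0.138, v=0.434, θ=-0.008, ω=-0.397
apply F[13]=-2.506 → step 14: x=0.146, v=0.401, θ=-0.016, ω=-0.336
apply F[14]=-2.360 → step 15: x=0.154, v=0.370, θ=-0.022, ω=-0.282
apply F[15]=-2.213 → step 16: x=0.161, v=0.342, θ=-0.027, ω=-0.235
apply F[16]=-2.072 → step 17: x=0.167, v=0.315, θ=-0.031, ω=-0.193
apply F[17]=-1.937 → step 18: x=0.173, v=0.291, θ=-0.035, ω=-0.157
Max |angle| over trajectory = 0.176 rad = 10.1°.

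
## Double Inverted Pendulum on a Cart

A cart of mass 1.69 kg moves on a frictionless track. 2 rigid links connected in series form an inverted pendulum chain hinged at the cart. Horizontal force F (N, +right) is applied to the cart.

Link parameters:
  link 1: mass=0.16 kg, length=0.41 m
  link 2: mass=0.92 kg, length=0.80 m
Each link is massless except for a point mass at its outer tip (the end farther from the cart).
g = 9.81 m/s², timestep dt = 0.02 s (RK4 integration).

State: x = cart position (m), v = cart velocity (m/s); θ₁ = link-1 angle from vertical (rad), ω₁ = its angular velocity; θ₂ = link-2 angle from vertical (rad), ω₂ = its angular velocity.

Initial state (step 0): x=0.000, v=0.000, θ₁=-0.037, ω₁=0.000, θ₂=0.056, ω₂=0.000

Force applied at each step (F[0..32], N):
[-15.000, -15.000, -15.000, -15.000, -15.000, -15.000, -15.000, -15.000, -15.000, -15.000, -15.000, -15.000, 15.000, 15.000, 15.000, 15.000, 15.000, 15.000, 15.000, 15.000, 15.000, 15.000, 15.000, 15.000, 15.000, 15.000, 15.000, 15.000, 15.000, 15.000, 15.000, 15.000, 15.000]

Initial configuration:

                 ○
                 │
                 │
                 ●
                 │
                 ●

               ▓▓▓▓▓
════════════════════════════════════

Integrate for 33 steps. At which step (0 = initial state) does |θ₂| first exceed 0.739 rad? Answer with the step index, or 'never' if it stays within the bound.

Answer: never

Derivation:
apply F[0]=-15.000 → step 1: x=-0.002, v=-0.173, θ₁=-0.035, ω₁=0.154, θ₂=0.058, ω₂=0.151
apply F[1]=-15.000 → step 2: x=-0.007, v=-0.346, θ₁=-0.031, ω₁=0.314, θ₂=0.062, ω₂=0.301
apply F[2]=-15.000 → step 3: x=-0.016, v=-0.521, θ₁=-0.023, ω₁=0.483, θ₂=0.070, ω₂=0.448
apply F[3]=-15.000 → step 4: x=-0.028, v=-0.696, θ₁=-0.011, ω₁=0.667, θ₂=0.080, ω₂=0.590
apply F[4]=-15.000 → step 5: x=-0.043, v=-0.873, θ₁=0.004, ω₁=0.875, θ₂=0.093, ω₂=0.725
apply F[5]=-15.000 → step 6: x=-0.063, v=-1.052, θ₁=0.024, ω₁=1.113, θ₂=0.109, ω₂=0.850
apply F[6]=-15.000 → step 7: x=-0.086, v=-1.233, θ₁=0.049, ω₁=1.391, θ₂=0.127, ω₂=0.960
apply F[7]=-15.000 → step 8: x=-0.112, v=-1.417, θ₁=0.080, ω₁=1.721, θ₂=0.147, ω₂=1.050
apply F[8]=-15.000 → step 9: x=-0.142, v=-1.602, θ₁=0.118, ω₁=2.113, θ₂=0.169, ω₂=1.115
apply F[9]=-15.000 → step 10: x=-0.176, v=-1.789, θ₁=0.165, ω₁=2.575, θ₂=0.192, ω₂=1.150
apply F[10]=-15.000 → step 11: x=-0.214, v=-1.975, θ₁=0.221, ω₁=3.100, θ₂=0.215, ω₂=1.158
apply F[11]=-15.000 → step 12: x=-0.255, v=-2.158, θ₁=0.289, ω₁=3.660, θ₂=0.238, ω₂=1.152
apply F[12]=+15.000 → step 13: x=-0.297, v=-2.002, θ₁=0.361, ω₁=3.566, θ₂=0.260, ω₂=1.082
apply F[13]=+15.000 → step 14: x=-0.335, v=-1.852, θ₁=0.433, ω₁=3.600, θ₂=0.281, ω₂=0.966
apply F[14]=+15.000 → step 15: x=-0.371, v=-1.704, θ₁=0.506, ω₁=3.741, θ₂=0.299, ω₂=0.812
apply F[15]=+15.000 → step 16: x=-0.403, v=-1.556, θ₁=0.583, ω₁=3.957, θ₂=0.313, ω₂=0.637
apply F[16]=+15.000 → step 17: x=-0.433, v=-1.404, θ₁=0.664, ω₁=4.215, θ₂=0.324, ω₂=0.460
apply F[17]=+15.000 → step 18: x=-0.460, v=-1.249, θ₁=0.751, ω₁=4.486, θ₂=0.332, ω₂=0.297
apply F[18]=+15.000 → step 19: x=-0.483, v=-1.087, θ₁=0.844, ω₁=4.753, θ₂=0.336, ω₂=0.163
apply F[19]=+15.000 → step 20: x=-0.503, v=-0.921, θ₁=0.941, ω₁=5.009, θ₂=0.338, ω₂=0.065
apply F[20]=+15.000 → step 21: x=-0.520, v=-0.749, θ₁=1.044, ω₁=5.256, θ₂=0.339, ω₂=0.008
apply F[21]=+15.000 → step 22: x=-0.533, v=-0.573, θ₁=1.152, ω₁=5.504, θ₂=0.339, ω₂=-0.006
apply F[22]=+15.000 → step 23: x=-0.543, v=-0.393, θ₁=1.264, ω₁=5.761, θ₂=0.339, ω₂=0.026
apply F[23]=+15.000 → step 24: x=-0.549, v=-0.208, θ₁=1.382, ω₁=6.039, θ₂=0.340, ω₂=0.108
apply F[24]=+15.000 → step 25: x=-0.551, v=-0.019, θ₁=1.506, ω₁=6.352, θ₂=0.344, ω₂=0.246
apply F[25]=+15.000 → step 26: x=-0.549, v=0.175, θ₁=1.637, ω₁=6.712, θ₂=0.351, ω₂=0.450
apply F[26]=+15.000 → step 27: x=-0.544, v=0.374, θ₁=1.775, ω₁=7.138, θ₂=0.362, ω₂=0.733
apply F[27]=+15.000 → step 28: x=-0.534, v=0.580, θ₁=1.923, ω₁=7.650, θ₂=0.381, ω₂=1.115
apply F[28]=+15.000 → step 29: x=-0.521, v=0.792, θ₁=2.082, ω₁=8.272, θ₂=0.408, ω₂=1.623
apply F[29]=+15.000 → step 30: x=-0.503, v=1.012, θ₁=2.255, ω₁=9.036, θ₂=0.447, ω₂=2.295
apply F[30]=+15.000 → step 31: x=-0.480, v=1.240, θ₁=2.444, ω₁=9.975, θ₂=0.501, ω₂=3.179
apply F[31]=+15.000 → step 32: x=-0.453, v=1.471, θ₁=2.655, ω₁=11.109, θ₂=0.576, ω₂=4.331
apply F[32]=+15.000 → step 33: x=-0.421, v=1.695, θ₁=2.890, ω₁=12.412, θ₂=0.676, ω₂=5.796
max |θ₂| = 0.676 ≤ 0.739 over all 34 states.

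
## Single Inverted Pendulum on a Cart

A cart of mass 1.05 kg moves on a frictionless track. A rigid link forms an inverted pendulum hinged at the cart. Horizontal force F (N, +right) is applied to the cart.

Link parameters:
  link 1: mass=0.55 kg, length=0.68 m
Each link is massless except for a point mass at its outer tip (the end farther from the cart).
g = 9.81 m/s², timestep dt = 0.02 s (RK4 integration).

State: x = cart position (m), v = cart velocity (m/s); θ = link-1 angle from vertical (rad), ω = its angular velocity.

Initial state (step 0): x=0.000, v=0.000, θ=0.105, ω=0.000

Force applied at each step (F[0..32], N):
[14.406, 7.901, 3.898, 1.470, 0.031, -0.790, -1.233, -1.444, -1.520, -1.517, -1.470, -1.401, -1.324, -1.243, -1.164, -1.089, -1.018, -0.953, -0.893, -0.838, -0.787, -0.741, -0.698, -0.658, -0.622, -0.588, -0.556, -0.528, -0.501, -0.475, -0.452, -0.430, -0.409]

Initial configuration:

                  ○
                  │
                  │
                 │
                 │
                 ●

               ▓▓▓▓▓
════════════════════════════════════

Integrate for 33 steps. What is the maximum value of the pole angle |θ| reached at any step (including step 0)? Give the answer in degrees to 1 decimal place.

Answer: 6.0°

Derivation:
apply F[0]=+14.406 → step 1: x=0.003, v=0.262, θ=0.101, ω=-0.354
apply F[1]=+7.901 → step 2: x=0.009, v=0.402, θ=0.093, ω=-0.531
apply F[2]=+3.898 → step 3: x=0.018, v=0.468, θ=0.081, ω=-0.601
apply F[3]=+1.470 → step 4: x=0.028, v=0.488, θ=0.069, ω=-0.610
apply F[4]=+0.031 → step 5: x=0.037, v=0.482, θ=0.057, ω=-0.583
apply F[5]=-0.790 → step 6: x=0.047, v=0.462, θ=0.046, ω=-0.538
apply F[6]=-1.233 → step 7: x=0.056, v=0.435, θ=0.036, ω=-0.486
apply F[7]=-1.444 → step 8: x=0.064, v=0.404, θ=0.027, ω=-0.432
apply F[8]=-1.520 → step 9: x=0.072, v=0.373, θ=0.019, ω=-0.380
apply F[9]=-1.517 → step 10: x=0.079, v=0.342, θ=0.011, ω=-0.331
apply F[10]=-1.470 → step 11: x=0.085, v=0.313, θ=0.005, ω=-0.286
apply F[11]=-1.401 → step 12: x=0.091, v=0.286, θ=0.000, ω=-0.245
apply F[12]=-1.324 → step 13: x=0.097, v=0.261, θ=-0.005, ω=-0.209
apply F[13]=-1.243 → step 14: x=0.102, v=0.238, θ=-0.008, ω=-0.177
apply F[14]=-1.164 → step 15: x=0.107, v=0.217, θ=-0.012, ω=-0.149
apply F[15]=-1.089 → step 16: x=0.111, v=0.198, θ=-0.014, ω=-0.124
apply F[16]=-1.018 → step 17: x=0.114, v=0.180, θ=-0.017, ω=-0.103
apply F[17]=-0.953 → step 18: x=0.118, v=0.164, θ=-0.019, ω=-0.084
apply F[18]=-0.893 → step 19: x=0.121, v=0.149, θ=-0.020, ω=-0.067
apply F[19]=-0.838 → step 20: x=0.124, v=0.135, θ=-0.021, ω=-0.053
apply F[20]=-0.787 → step 21: x=0.126, v=0.122, θ=-0.022, ω=-0.040
apply F[21]=-0.741 → step 22: x=0.129, v=0.110, θ=-0.023, ω=-0.029
apply F[22]=-0.698 → step 23: x=0.131, v=0.099, θ=-0.023, ω=-0.020
apply F[23]=-0.658 → step 24: x=0.133, v=0.089, θ=-0.024, ω=-0.012
apply F[24]=-0.622 → step 25: x=0.134, v=0.080, θ=-0.024, ω=-0.005
apply F[25]=-0.588 → step 26: x=0.136, v=0.071, θ=-0.024, ω=0.001
apply F[26]=-0.556 → step 27: x=0.137, v=0.063, θ=-0.024, ω=0.006
apply F[27]=-0.528 → step 28: x=0.138, v=0.055, θ=-0.024, ω=0.010
apply F[28]=-0.501 → step 29: x=0.140, v=0.048, θ=-0.023, ω=0.014
apply F[29]=-0.475 → step 30: x=0.140, v=0.042, θ=-0.023, ω=0.017
apply F[30]=-0.452 → step 31: x=0.141, v=0.035, θ=-0.023, ω=0.020
apply F[31]=-0.430 → step 32: x=0.142, v=0.030, θ=-0.022, ω=0.022
apply F[32]=-0.409 → step 33: x=0.142, v=0.024, θ=-0.022, ω=0.024
Max |angle| over trajectory = 0.105 rad = 6.0°.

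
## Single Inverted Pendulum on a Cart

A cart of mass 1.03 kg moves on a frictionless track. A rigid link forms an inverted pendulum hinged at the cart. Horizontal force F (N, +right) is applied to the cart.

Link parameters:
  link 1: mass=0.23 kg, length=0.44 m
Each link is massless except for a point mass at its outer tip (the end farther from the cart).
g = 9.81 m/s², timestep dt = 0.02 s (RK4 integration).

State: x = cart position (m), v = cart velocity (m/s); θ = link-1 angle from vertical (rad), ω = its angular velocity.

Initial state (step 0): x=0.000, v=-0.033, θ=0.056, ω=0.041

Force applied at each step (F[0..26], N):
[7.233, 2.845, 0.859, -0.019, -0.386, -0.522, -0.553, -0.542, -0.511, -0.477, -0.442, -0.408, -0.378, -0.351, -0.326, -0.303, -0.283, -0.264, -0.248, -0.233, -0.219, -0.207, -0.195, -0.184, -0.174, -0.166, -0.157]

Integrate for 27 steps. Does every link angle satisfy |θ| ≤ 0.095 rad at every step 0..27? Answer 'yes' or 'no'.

Answer: yes

Derivation:
apply F[0]=+7.233 → step 1: x=0.001, v=0.105, θ=0.054, ω=-0.247
apply F[1]=+2.845 → step 2: x=0.003, v=0.158, θ=0.048, ω=-0.345
apply F[2]=+0.859 → step 3: x=0.007, v=0.173, θ=0.041, ω=-0.358
apply F[3]=-0.019 → step 4: x=0.010, v=0.171, θ=0.034, ω=-0.337
apply F[4]=-0.386 → step 5: x=0.013, v=0.162, θ=0.028, ω=-0.303
apply F[5]=-0.522 → step 6: x=0.017, v=0.151, θ=0.022, ω=-0.267
apply F[6]=-0.553 → step 7: x=0.019, v=0.139, θ=0.017, ω=-0.232
apply F[7]=-0.542 → step 8: x=0.022, v=0.128, θ=0.013, ω=-0.200
apply F[8]=-0.511 → step 9: x=0.025, v=0.117, θ=0.009, ω=-0.171
apply F[9]=-0.477 → step 10: x=0.027, v=0.108, θ=0.006, ω=-0.146
apply F[10]=-0.442 → step 11: x=0.029, v=0.099, θ=0.003, ω=-0.124
apply F[11]=-0.408 → step 12: x=0.031, v=0.091, θ=0.001, ω=-0.105
apply F[12]=-0.378 → step 13: x=0.033, v=0.084, θ=-0.001, ω=-0.089
apply F[13]=-0.351 → step 14: x=0.034, v=0.077, θ=-0.003, ω=-0.074
apply F[14]=-0.326 → step 15: x=0.036, v=0.071, θ=-0.004, ω=-0.062
apply F[15]=-0.303 → step 16: x=0.037, v=0.065, θ=-0.005, ω=-0.051
apply F[16]=-0.283 → step 17: x=0.038, v=0.060, θ=-0.006, ω=-0.042
apply F[17]=-0.264 → step 18: x=0.039, v=0.055, θ=-0.007, ω=-0.034
apply F[18]=-0.248 → step 19: x=0.040, v=0.051, θ=-0.008, ω=-0.027
apply F[19]=-0.233 → step 20: x=0.041, v=0.046, θ=-0.008, ω=-0.021
apply F[20]=-0.219 → step 21: x=0.042, v=0.043, θ=-0.008, ω=-0.016
apply F[21]=-0.207 → step 22: x=0.043, v=0.039, θ=-0.009, ω=-0.011
apply F[22]=-0.195 → step 23: x=0.044, v=0.035, θ=-0.009, ω=-0.007
apply F[23]=-0.184 → step 24: x=0.045, v=0.032, θ=-0.009, ω=-0.004
apply F[24]=-0.174 → step 25: x=0.045, v=0.029, θ=-0.009, ω=-0.001
apply F[25]=-0.166 → step 26: x=0.046, v=0.026, θ=-0.009, ω=0.001
apply F[26]=-0.157 → step 27: x=0.046, v=0.024, θ=-0.009, ω=0.003
Max |angle| over trajectory = 0.056 rad; bound = 0.095 → within bound.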